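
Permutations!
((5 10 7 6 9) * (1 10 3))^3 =[0, 6, 2, 7, 4, 10, 3, 5, 8, 1, 9] =(1 6 3 7 5 10 9)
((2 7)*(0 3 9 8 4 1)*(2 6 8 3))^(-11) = (0 6 1 7 4 2 8)(3 9) = [6, 7, 8, 9, 2, 5, 1, 4, 0, 3]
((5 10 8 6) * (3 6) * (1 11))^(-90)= [0, 1, 2, 3, 4, 5, 6, 7, 8, 9, 10, 11]= (11)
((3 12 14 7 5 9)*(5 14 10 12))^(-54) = (14) = [0, 1, 2, 3, 4, 5, 6, 7, 8, 9, 10, 11, 12, 13, 14]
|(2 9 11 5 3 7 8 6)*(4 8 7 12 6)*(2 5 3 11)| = |(2 9)(3 12 6 5 11)(4 8)| = 10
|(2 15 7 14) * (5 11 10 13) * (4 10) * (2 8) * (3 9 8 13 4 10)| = |(2 15 7 14 13 5 11 10 4 3 9 8)| = 12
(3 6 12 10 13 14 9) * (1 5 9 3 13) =[0, 5, 2, 6, 4, 9, 12, 7, 8, 13, 1, 11, 10, 14, 3] =(1 5 9 13 14 3 6 12 10)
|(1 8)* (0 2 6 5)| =4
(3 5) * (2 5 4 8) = (2 5 3 4 8) = [0, 1, 5, 4, 8, 3, 6, 7, 2]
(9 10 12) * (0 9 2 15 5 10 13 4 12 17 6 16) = (0 9 13 4 12 2 15 5 10 17 6 16) = [9, 1, 15, 3, 12, 10, 16, 7, 8, 13, 17, 11, 2, 4, 14, 5, 0, 6]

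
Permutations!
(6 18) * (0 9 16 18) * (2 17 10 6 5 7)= (0 9 16 18 5 7 2 17 10 6)= [9, 1, 17, 3, 4, 7, 0, 2, 8, 16, 6, 11, 12, 13, 14, 15, 18, 10, 5]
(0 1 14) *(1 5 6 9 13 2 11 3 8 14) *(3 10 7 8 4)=(0 5 6 9 13 2 11 10 7 8 14)(3 4)=[5, 1, 11, 4, 3, 6, 9, 8, 14, 13, 7, 10, 12, 2, 0]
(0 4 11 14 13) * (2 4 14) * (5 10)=(0 14 13)(2 4 11)(5 10)=[14, 1, 4, 3, 11, 10, 6, 7, 8, 9, 5, 2, 12, 0, 13]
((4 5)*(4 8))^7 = (4 5 8) = [0, 1, 2, 3, 5, 8, 6, 7, 4]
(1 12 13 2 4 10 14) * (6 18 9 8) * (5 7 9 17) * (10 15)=[0, 12, 4, 3, 15, 7, 18, 9, 6, 8, 14, 11, 13, 2, 1, 10, 16, 5, 17]=(1 12 13 2 4 15 10 14)(5 7 9 8 6 18 17)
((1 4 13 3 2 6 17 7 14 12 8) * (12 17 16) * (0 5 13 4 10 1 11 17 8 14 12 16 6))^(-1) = (0 2 3 13 5)(1 10)(7 17 11 8 14 12) = [2, 10, 3, 13, 4, 0, 6, 17, 14, 9, 1, 8, 7, 5, 12, 15, 16, 11]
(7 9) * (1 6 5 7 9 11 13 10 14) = [0, 6, 2, 3, 4, 7, 5, 11, 8, 9, 14, 13, 12, 10, 1] = (1 6 5 7 11 13 10 14)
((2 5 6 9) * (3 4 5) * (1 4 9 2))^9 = (1 5 2 9 4 6 3) = [0, 5, 9, 1, 6, 2, 3, 7, 8, 4]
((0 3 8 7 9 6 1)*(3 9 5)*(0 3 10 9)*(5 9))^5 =[0, 6, 2, 1, 4, 10, 9, 8, 3, 7, 5] =(1 6 9 7 8 3)(5 10)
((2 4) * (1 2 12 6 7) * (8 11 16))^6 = (16) = [0, 1, 2, 3, 4, 5, 6, 7, 8, 9, 10, 11, 12, 13, 14, 15, 16]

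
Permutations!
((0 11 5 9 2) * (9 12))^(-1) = [2, 1, 9, 3, 4, 11, 6, 7, 8, 12, 10, 0, 5] = (0 2 9 12 5 11)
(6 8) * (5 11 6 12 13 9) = (5 11 6 8 12 13 9) = [0, 1, 2, 3, 4, 11, 8, 7, 12, 5, 10, 6, 13, 9]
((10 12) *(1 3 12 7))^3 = (1 10 3 7 12) = [0, 10, 2, 7, 4, 5, 6, 12, 8, 9, 3, 11, 1]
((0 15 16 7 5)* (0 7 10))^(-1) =(0 10 16 15)(5 7) =[10, 1, 2, 3, 4, 7, 6, 5, 8, 9, 16, 11, 12, 13, 14, 0, 15]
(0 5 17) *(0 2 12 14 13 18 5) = (2 12 14 13 18 5 17) = [0, 1, 12, 3, 4, 17, 6, 7, 8, 9, 10, 11, 14, 18, 13, 15, 16, 2, 5]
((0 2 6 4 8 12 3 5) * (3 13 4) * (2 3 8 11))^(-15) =[0, 1, 11, 3, 13, 5, 2, 7, 6, 9, 10, 4, 8, 12] =(2 11 4 13 12 8 6)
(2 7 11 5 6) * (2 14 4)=(2 7 11 5 6 14 4)=[0, 1, 7, 3, 2, 6, 14, 11, 8, 9, 10, 5, 12, 13, 4]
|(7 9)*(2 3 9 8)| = 5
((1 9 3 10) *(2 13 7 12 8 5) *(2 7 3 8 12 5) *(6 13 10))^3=(13)(1 2 9 10 8)(5 7)=[0, 2, 9, 3, 4, 7, 6, 5, 1, 10, 8, 11, 12, 13]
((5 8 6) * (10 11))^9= (10 11)= [0, 1, 2, 3, 4, 5, 6, 7, 8, 9, 11, 10]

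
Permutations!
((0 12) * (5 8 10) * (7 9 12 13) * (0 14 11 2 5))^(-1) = (0 10 8 5 2 11 14 12 9 7 13) = [10, 1, 11, 3, 4, 2, 6, 13, 5, 7, 8, 14, 9, 0, 12]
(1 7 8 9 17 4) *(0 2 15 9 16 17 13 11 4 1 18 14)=(0 2 15 9 13 11 4 18 14)(1 7 8 16 17)=[2, 7, 15, 3, 18, 5, 6, 8, 16, 13, 10, 4, 12, 11, 0, 9, 17, 1, 14]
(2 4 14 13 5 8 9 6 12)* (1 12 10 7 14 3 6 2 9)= (1 12 9 2 4 3 6 10 7 14 13 5 8)= [0, 12, 4, 6, 3, 8, 10, 14, 1, 2, 7, 11, 9, 5, 13]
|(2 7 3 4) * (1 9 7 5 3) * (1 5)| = |(1 9 7 5 3 4 2)| = 7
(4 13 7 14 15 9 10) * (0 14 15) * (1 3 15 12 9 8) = [14, 3, 2, 15, 13, 5, 6, 12, 1, 10, 4, 11, 9, 7, 0, 8] = (0 14)(1 3 15 8)(4 13 7 12 9 10)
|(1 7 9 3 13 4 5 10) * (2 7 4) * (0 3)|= |(0 3 13 2 7 9)(1 4 5 10)|= 12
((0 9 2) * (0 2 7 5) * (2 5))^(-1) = (0 5 2 7 9) = [5, 1, 7, 3, 4, 2, 6, 9, 8, 0]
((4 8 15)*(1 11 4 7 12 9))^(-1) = (1 9 12 7 15 8 4 11) = [0, 9, 2, 3, 11, 5, 6, 15, 4, 12, 10, 1, 7, 13, 14, 8]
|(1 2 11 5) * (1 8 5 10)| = 4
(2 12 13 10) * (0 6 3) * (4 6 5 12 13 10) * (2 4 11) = (0 5 12 10 4 6 3)(2 13 11) = [5, 1, 13, 0, 6, 12, 3, 7, 8, 9, 4, 2, 10, 11]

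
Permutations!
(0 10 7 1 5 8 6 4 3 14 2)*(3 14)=(0 10 7 1 5 8 6 4 14 2)=[10, 5, 0, 3, 14, 8, 4, 1, 6, 9, 7, 11, 12, 13, 2]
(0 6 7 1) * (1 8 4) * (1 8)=[6, 0, 2, 3, 8, 5, 7, 1, 4]=(0 6 7 1)(4 8)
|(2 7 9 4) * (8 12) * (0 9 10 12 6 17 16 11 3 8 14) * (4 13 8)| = 15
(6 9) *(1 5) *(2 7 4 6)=(1 5)(2 7 4 6 9)=[0, 5, 7, 3, 6, 1, 9, 4, 8, 2]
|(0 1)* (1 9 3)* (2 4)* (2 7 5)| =4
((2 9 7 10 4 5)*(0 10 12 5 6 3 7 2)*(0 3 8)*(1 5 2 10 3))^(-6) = [2, 1, 6, 9, 3, 5, 7, 10, 12, 8, 0, 11, 4] = (0 2 6 7 10)(3 9 8 12 4)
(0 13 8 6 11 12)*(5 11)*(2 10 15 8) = (0 13 2 10 15 8 6 5 11 12) = [13, 1, 10, 3, 4, 11, 5, 7, 6, 9, 15, 12, 0, 2, 14, 8]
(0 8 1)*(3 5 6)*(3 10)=(0 8 1)(3 5 6 10)=[8, 0, 2, 5, 4, 6, 10, 7, 1, 9, 3]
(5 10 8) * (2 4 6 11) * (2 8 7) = (2 4 6 11 8 5 10 7) = [0, 1, 4, 3, 6, 10, 11, 2, 5, 9, 7, 8]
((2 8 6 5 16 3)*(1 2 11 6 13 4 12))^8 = (1 8 4)(2 13 12)(3 5 11 16 6) = [0, 8, 13, 5, 1, 11, 3, 7, 4, 9, 10, 16, 2, 12, 14, 15, 6]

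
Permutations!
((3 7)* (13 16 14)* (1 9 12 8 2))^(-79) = (1 9 12 8 2)(3 7)(13 14 16) = [0, 9, 1, 7, 4, 5, 6, 3, 2, 12, 10, 11, 8, 14, 16, 15, 13]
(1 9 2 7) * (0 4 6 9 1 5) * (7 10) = (0 4 6 9 2 10 7 5) = [4, 1, 10, 3, 6, 0, 9, 5, 8, 2, 7]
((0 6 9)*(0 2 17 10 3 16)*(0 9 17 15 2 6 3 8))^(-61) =[9, 1, 15, 6, 4, 5, 8, 7, 16, 10, 3, 11, 12, 13, 14, 2, 17, 0] =(0 9 10 3 6 8 16 17)(2 15)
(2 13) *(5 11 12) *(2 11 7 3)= [0, 1, 13, 2, 4, 7, 6, 3, 8, 9, 10, 12, 5, 11]= (2 13 11 12 5 7 3)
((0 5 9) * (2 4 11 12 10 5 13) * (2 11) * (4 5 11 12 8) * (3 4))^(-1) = (0 9 5 2 4 3 8 11 10 12 13) = [9, 1, 4, 8, 3, 2, 6, 7, 11, 5, 12, 10, 13, 0]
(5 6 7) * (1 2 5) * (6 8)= (1 2 5 8 6 7)= [0, 2, 5, 3, 4, 8, 7, 1, 6]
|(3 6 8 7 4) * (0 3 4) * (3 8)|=6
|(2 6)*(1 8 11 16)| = 4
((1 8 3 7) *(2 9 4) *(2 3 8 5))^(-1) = (1 7 3 4 9 2 5) = [0, 7, 5, 4, 9, 1, 6, 3, 8, 2]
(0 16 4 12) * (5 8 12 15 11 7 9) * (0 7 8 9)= (0 16 4 15 11 8 12 7)(5 9)= [16, 1, 2, 3, 15, 9, 6, 0, 12, 5, 10, 8, 7, 13, 14, 11, 4]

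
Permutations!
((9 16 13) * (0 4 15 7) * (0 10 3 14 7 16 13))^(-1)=(0 16 15 4)(3 10 7 14)(9 13)=[16, 1, 2, 10, 0, 5, 6, 14, 8, 13, 7, 11, 12, 9, 3, 4, 15]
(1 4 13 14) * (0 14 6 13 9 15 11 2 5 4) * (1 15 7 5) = (0 14 15 11 2 1)(4 9 7 5)(6 13) = [14, 0, 1, 3, 9, 4, 13, 5, 8, 7, 10, 2, 12, 6, 15, 11]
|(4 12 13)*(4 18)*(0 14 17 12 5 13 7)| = 20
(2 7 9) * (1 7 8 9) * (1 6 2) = (1 7 6 2 8 9) = [0, 7, 8, 3, 4, 5, 2, 6, 9, 1]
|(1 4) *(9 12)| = 2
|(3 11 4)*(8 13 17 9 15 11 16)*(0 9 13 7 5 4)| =12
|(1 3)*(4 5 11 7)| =|(1 3)(4 5 11 7)| =4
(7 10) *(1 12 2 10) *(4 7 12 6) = (1 6 4 7)(2 10 12) = [0, 6, 10, 3, 7, 5, 4, 1, 8, 9, 12, 11, 2]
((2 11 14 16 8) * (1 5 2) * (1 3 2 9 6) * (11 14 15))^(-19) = (1 5 9 6)(2 14 16 8 3)(11 15) = [0, 5, 14, 2, 4, 9, 1, 7, 3, 6, 10, 15, 12, 13, 16, 11, 8]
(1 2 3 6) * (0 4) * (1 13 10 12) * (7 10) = (0 4)(1 2 3 6 13 7 10 12) = [4, 2, 3, 6, 0, 5, 13, 10, 8, 9, 12, 11, 1, 7]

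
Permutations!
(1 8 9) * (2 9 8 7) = (1 7 2 9) = [0, 7, 9, 3, 4, 5, 6, 2, 8, 1]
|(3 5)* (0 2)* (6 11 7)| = 6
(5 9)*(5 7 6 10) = (5 9 7 6 10) = [0, 1, 2, 3, 4, 9, 10, 6, 8, 7, 5]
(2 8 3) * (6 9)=(2 8 3)(6 9)=[0, 1, 8, 2, 4, 5, 9, 7, 3, 6]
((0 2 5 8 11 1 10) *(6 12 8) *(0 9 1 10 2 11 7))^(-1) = (0 7 8 12 6 5 2 1 9 10 11) = [7, 9, 1, 3, 4, 2, 5, 8, 12, 10, 11, 0, 6]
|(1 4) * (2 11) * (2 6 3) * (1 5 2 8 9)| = |(1 4 5 2 11 6 3 8 9)| = 9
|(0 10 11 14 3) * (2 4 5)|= |(0 10 11 14 3)(2 4 5)|= 15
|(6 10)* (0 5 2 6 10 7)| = |(10)(0 5 2 6 7)| = 5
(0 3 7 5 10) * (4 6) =[3, 1, 2, 7, 6, 10, 4, 5, 8, 9, 0] =(0 3 7 5 10)(4 6)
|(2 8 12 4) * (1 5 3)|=12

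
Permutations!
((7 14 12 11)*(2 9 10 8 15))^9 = [0, 1, 15, 3, 4, 5, 6, 14, 10, 2, 9, 7, 11, 13, 12, 8] = (2 15 8 10 9)(7 14 12 11)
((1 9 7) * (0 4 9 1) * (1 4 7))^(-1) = [7, 9, 2, 3, 1, 5, 6, 0, 8, 4] = (0 7)(1 9 4)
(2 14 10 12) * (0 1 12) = (0 1 12 2 14 10) = [1, 12, 14, 3, 4, 5, 6, 7, 8, 9, 0, 11, 2, 13, 10]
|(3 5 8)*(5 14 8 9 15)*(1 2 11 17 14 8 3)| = 21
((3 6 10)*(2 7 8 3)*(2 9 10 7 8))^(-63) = (2 3 7 8 6)(9 10) = [0, 1, 3, 7, 4, 5, 2, 8, 6, 10, 9]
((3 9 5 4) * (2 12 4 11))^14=(12)=[0, 1, 2, 3, 4, 5, 6, 7, 8, 9, 10, 11, 12]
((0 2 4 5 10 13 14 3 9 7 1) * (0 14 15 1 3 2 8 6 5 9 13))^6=(0 8 6 5 10)(1 3 4)(2 15 7)(9 14 13)=[8, 3, 15, 4, 1, 10, 5, 2, 6, 14, 0, 11, 12, 9, 13, 7]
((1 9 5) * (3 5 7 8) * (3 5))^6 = (1 9 7 8 5) = [0, 9, 2, 3, 4, 1, 6, 8, 5, 7]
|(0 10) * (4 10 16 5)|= |(0 16 5 4 10)|= 5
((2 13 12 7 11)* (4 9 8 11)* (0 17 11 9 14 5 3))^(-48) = [4, 1, 3, 7, 2, 12, 6, 11, 8, 9, 10, 5, 17, 0, 13, 15, 16, 14] = (0 4 2 3 7 11 5 12 17 14 13)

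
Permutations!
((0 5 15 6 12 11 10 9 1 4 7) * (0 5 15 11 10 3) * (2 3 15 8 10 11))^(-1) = (0 3 2 5 7 4 1 9 10 8)(6 15 11 12) = [3, 9, 5, 2, 1, 7, 15, 4, 0, 10, 8, 12, 6, 13, 14, 11]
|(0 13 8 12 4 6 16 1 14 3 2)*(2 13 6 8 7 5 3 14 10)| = 12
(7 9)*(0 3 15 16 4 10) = (0 3 15 16 4 10)(7 9) = [3, 1, 2, 15, 10, 5, 6, 9, 8, 7, 0, 11, 12, 13, 14, 16, 4]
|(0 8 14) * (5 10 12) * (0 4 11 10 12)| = 6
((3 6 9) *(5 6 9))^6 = (9) = [0, 1, 2, 3, 4, 5, 6, 7, 8, 9]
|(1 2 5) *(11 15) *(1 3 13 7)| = |(1 2 5 3 13 7)(11 15)| = 6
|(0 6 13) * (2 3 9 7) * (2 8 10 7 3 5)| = |(0 6 13)(2 5)(3 9)(7 8 10)| = 6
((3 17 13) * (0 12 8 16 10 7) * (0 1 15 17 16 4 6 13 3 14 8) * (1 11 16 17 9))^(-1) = (0 12)(1 9 15)(3 17)(4 8 14 13 6)(7 10 16 11) = [12, 9, 2, 17, 8, 5, 4, 10, 14, 15, 16, 7, 0, 6, 13, 1, 11, 3]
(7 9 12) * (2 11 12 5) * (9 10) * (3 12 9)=(2 11 9 5)(3 12 7 10)=[0, 1, 11, 12, 4, 2, 6, 10, 8, 5, 3, 9, 7]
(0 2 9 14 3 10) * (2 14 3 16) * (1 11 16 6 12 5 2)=(0 14 6 12 5 2 9 3 10)(1 11 16)=[14, 11, 9, 10, 4, 2, 12, 7, 8, 3, 0, 16, 5, 13, 6, 15, 1]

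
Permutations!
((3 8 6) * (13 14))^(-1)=(3 6 8)(13 14)=[0, 1, 2, 6, 4, 5, 8, 7, 3, 9, 10, 11, 12, 14, 13]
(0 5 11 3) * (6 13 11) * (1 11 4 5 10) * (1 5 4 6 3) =[10, 11, 2, 0, 4, 3, 13, 7, 8, 9, 5, 1, 12, 6] =(0 10 5 3)(1 11)(6 13)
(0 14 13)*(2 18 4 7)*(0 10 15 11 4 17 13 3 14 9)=(0 9)(2 18 17 13 10 15 11 4 7)(3 14)=[9, 1, 18, 14, 7, 5, 6, 2, 8, 0, 15, 4, 12, 10, 3, 11, 16, 13, 17]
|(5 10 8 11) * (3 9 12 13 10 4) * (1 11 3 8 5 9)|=10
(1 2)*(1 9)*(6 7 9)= [0, 2, 6, 3, 4, 5, 7, 9, 8, 1]= (1 2 6 7 9)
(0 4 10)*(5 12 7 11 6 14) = (0 4 10)(5 12 7 11 6 14) = [4, 1, 2, 3, 10, 12, 14, 11, 8, 9, 0, 6, 7, 13, 5]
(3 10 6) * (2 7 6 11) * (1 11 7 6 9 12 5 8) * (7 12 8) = [0, 11, 6, 10, 4, 7, 3, 9, 1, 8, 12, 2, 5] = (1 11 2 6 3 10 12 5 7 9 8)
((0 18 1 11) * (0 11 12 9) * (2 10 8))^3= [12, 0, 2, 3, 4, 5, 6, 7, 8, 1, 10, 11, 18, 13, 14, 15, 16, 17, 9]= (0 12 18 9 1)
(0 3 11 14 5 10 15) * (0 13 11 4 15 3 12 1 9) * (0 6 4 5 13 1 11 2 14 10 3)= (0 12 11 10)(1 9 6 4 15)(2 14 13)(3 5)= [12, 9, 14, 5, 15, 3, 4, 7, 8, 6, 0, 10, 11, 2, 13, 1]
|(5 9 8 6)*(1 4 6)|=|(1 4 6 5 9 8)|=6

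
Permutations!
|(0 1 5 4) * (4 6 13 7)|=7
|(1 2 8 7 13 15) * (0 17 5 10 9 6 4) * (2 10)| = |(0 17 5 2 8 7 13 15 1 10 9 6 4)| = 13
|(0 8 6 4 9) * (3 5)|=10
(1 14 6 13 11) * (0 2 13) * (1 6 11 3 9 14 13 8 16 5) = (0 2 8 16 5 1 13 3 9 14 11 6) = [2, 13, 8, 9, 4, 1, 0, 7, 16, 14, 10, 6, 12, 3, 11, 15, 5]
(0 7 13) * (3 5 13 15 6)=(0 7 15 6 3 5 13)=[7, 1, 2, 5, 4, 13, 3, 15, 8, 9, 10, 11, 12, 0, 14, 6]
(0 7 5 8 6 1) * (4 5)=(0 7 4 5 8 6 1)=[7, 0, 2, 3, 5, 8, 1, 4, 6]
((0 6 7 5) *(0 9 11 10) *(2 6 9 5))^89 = (0 9 11 10)(2 7 6) = [9, 1, 7, 3, 4, 5, 2, 6, 8, 11, 0, 10]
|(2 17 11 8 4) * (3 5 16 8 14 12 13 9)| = 12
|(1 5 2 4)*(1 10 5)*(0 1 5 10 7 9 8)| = |(10)(0 1 5 2 4 7 9 8)| = 8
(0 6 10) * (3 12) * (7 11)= (0 6 10)(3 12)(7 11)= [6, 1, 2, 12, 4, 5, 10, 11, 8, 9, 0, 7, 3]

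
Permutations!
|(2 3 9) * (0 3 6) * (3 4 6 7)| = |(0 4 6)(2 7 3 9)| = 12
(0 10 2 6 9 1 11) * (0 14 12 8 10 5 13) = (0 5 13)(1 11 14 12 8 10 2 6 9) = [5, 11, 6, 3, 4, 13, 9, 7, 10, 1, 2, 14, 8, 0, 12]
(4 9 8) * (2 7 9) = (2 7 9 8 4) = [0, 1, 7, 3, 2, 5, 6, 9, 4, 8]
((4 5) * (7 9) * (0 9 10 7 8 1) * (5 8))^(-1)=(0 1 8 4 5 9)(7 10)=[1, 8, 2, 3, 5, 9, 6, 10, 4, 0, 7]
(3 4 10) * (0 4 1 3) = [4, 3, 2, 1, 10, 5, 6, 7, 8, 9, 0] = (0 4 10)(1 3)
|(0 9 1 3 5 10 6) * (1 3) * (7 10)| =|(0 9 3 5 7 10 6)| =7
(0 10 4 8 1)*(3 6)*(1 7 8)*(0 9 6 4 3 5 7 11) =(0 10 3 4 1 9 6 5 7 8 11) =[10, 9, 2, 4, 1, 7, 5, 8, 11, 6, 3, 0]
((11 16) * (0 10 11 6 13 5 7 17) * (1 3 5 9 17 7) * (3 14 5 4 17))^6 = [9, 1, 2, 16, 6, 5, 0, 7, 8, 11, 3, 4, 12, 10, 14, 15, 17, 13] = (0 9 11 4 6)(3 16 17 13 10)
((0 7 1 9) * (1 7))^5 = (0 9 1) = [9, 0, 2, 3, 4, 5, 6, 7, 8, 1]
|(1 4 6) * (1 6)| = |(6)(1 4)| = 2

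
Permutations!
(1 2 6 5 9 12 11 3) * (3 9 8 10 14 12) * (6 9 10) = (1 2 9 3)(5 8 6)(10 14 12 11) = [0, 2, 9, 1, 4, 8, 5, 7, 6, 3, 14, 10, 11, 13, 12]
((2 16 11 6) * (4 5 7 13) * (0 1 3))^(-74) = (0 1 3)(2 11)(4 7)(5 13)(6 16) = [1, 3, 11, 0, 7, 13, 16, 4, 8, 9, 10, 2, 12, 5, 14, 15, 6]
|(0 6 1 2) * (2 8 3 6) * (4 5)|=|(0 2)(1 8 3 6)(4 5)|=4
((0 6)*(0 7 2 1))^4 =(0 1 2 7 6) =[1, 2, 7, 3, 4, 5, 0, 6]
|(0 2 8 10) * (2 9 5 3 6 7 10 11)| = |(0 9 5 3 6 7 10)(2 8 11)| = 21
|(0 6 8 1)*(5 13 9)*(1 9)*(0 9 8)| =|(0 6)(1 9 5 13)| =4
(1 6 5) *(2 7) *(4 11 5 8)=[0, 6, 7, 3, 11, 1, 8, 2, 4, 9, 10, 5]=(1 6 8 4 11 5)(2 7)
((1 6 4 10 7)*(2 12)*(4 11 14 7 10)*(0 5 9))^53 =[9, 14, 12, 3, 4, 0, 7, 11, 8, 5, 10, 1, 2, 13, 6] =(0 9 5)(1 14 6 7 11)(2 12)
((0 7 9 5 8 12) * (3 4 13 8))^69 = (0 13 5)(3 7 8)(4 9 12) = [13, 1, 2, 7, 9, 0, 6, 8, 3, 12, 10, 11, 4, 5]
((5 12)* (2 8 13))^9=(13)(5 12)=[0, 1, 2, 3, 4, 12, 6, 7, 8, 9, 10, 11, 5, 13]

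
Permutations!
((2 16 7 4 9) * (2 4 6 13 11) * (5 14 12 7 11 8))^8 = (2 11 16)(5 14 12 7 6 13 8) = [0, 1, 11, 3, 4, 14, 13, 6, 5, 9, 10, 16, 7, 8, 12, 15, 2]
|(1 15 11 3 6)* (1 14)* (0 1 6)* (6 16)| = 15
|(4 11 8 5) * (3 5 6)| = 6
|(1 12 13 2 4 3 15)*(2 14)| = |(1 12 13 14 2 4 3 15)| = 8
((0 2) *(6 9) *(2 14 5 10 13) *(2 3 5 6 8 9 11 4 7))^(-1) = (0 2 7 4 11 6 14)(3 13 10 5)(8 9) = [2, 1, 7, 13, 11, 3, 14, 4, 9, 8, 5, 6, 12, 10, 0]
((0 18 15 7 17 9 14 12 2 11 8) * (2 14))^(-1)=(0 8 11 2 9 17 7 15 18)(12 14)=[8, 1, 9, 3, 4, 5, 6, 15, 11, 17, 10, 2, 14, 13, 12, 18, 16, 7, 0]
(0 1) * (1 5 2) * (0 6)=(0 5 2 1 6)=[5, 6, 1, 3, 4, 2, 0]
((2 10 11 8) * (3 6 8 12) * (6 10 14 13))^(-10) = (14)(3 11)(10 12) = [0, 1, 2, 11, 4, 5, 6, 7, 8, 9, 12, 3, 10, 13, 14]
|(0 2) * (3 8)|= |(0 2)(3 8)|= 2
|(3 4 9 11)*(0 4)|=|(0 4 9 11 3)|=5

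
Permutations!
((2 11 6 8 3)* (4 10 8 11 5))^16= (11)(2 8 4)(3 10 5)= [0, 1, 8, 10, 2, 3, 6, 7, 4, 9, 5, 11]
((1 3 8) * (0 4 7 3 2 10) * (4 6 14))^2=(0 14 7 8 2)(1 10 6 4 3)=[14, 10, 0, 1, 3, 5, 4, 8, 2, 9, 6, 11, 12, 13, 7]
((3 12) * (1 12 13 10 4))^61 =(1 12 3 13 10 4) =[0, 12, 2, 13, 1, 5, 6, 7, 8, 9, 4, 11, 3, 10]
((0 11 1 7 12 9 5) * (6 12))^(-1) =(0 5 9 12 6 7 1 11) =[5, 11, 2, 3, 4, 9, 7, 1, 8, 12, 10, 0, 6]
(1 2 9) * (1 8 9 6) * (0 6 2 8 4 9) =(0 6 1 8)(4 9) =[6, 8, 2, 3, 9, 5, 1, 7, 0, 4]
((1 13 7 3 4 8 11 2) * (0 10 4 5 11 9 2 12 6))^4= (0 9 7 12 4 1 5)(2 3 6 8 13 11 10)= [9, 5, 3, 6, 1, 0, 8, 12, 13, 7, 2, 10, 4, 11]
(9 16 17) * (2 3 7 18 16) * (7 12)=[0, 1, 3, 12, 4, 5, 6, 18, 8, 2, 10, 11, 7, 13, 14, 15, 17, 9, 16]=(2 3 12 7 18 16 17 9)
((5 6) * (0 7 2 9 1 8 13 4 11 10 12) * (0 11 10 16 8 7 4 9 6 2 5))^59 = (0 12 8 1 2 4 11 13 7 6 10 16 9 5) = [12, 2, 4, 3, 11, 0, 10, 6, 1, 5, 16, 13, 8, 7, 14, 15, 9]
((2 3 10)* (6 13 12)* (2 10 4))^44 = (2 4 3)(6 12 13) = [0, 1, 4, 2, 3, 5, 12, 7, 8, 9, 10, 11, 13, 6]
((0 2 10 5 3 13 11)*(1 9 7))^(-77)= (13)(1 9 7)= [0, 9, 2, 3, 4, 5, 6, 1, 8, 7, 10, 11, 12, 13]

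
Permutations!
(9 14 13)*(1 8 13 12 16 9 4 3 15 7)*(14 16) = (1 8 13 4 3 15 7)(9 16)(12 14) = [0, 8, 2, 15, 3, 5, 6, 1, 13, 16, 10, 11, 14, 4, 12, 7, 9]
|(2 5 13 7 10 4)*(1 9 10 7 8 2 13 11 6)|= 10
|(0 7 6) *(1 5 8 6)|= |(0 7 1 5 8 6)|= 6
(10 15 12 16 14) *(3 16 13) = (3 16 14 10 15 12 13) = [0, 1, 2, 16, 4, 5, 6, 7, 8, 9, 15, 11, 13, 3, 10, 12, 14]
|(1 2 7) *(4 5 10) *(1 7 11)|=|(1 2 11)(4 5 10)|=3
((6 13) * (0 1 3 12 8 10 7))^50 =[1, 3, 2, 12, 4, 5, 6, 0, 10, 9, 7, 11, 8, 13] =(13)(0 1 3 12 8 10 7)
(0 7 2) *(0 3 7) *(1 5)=(1 5)(2 3 7)=[0, 5, 3, 7, 4, 1, 6, 2]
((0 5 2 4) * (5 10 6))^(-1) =(0 4 2 5 6 10) =[4, 1, 5, 3, 2, 6, 10, 7, 8, 9, 0]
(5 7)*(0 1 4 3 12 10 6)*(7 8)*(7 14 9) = (0 1 4 3 12 10 6)(5 8 14 9 7) = [1, 4, 2, 12, 3, 8, 0, 5, 14, 7, 6, 11, 10, 13, 9]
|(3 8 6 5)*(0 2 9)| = |(0 2 9)(3 8 6 5)| = 12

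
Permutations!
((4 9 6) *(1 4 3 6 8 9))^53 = (1 4)(3 6)(8 9) = [0, 4, 2, 6, 1, 5, 3, 7, 9, 8]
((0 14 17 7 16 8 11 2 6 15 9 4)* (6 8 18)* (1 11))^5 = (0 18)(1 11 2 8)(4 16)(6 14)(7 9)(15 17) = [18, 11, 8, 3, 16, 5, 14, 9, 1, 7, 10, 2, 12, 13, 6, 17, 4, 15, 0]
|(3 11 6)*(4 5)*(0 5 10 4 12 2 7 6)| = |(0 5 12 2 7 6 3 11)(4 10)| = 8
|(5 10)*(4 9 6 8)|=4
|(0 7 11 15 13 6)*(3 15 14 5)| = |(0 7 11 14 5 3 15 13 6)| = 9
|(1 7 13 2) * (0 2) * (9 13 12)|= 7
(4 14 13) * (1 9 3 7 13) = (1 9 3 7 13 4 14) = [0, 9, 2, 7, 14, 5, 6, 13, 8, 3, 10, 11, 12, 4, 1]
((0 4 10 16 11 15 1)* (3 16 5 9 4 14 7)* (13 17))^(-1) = (0 1 15 11 16 3 7 14)(4 9 5 10)(13 17) = [1, 15, 2, 7, 9, 10, 6, 14, 8, 5, 4, 16, 12, 17, 0, 11, 3, 13]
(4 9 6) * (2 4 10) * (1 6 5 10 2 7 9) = (1 6 2 4)(5 10 7 9) = [0, 6, 4, 3, 1, 10, 2, 9, 8, 5, 7]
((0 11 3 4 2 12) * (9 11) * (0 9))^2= (2 9 3)(4 12 11)= [0, 1, 9, 2, 12, 5, 6, 7, 8, 3, 10, 4, 11]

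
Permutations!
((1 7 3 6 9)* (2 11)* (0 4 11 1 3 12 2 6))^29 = [3, 7, 1, 9, 0, 5, 11, 12, 8, 6, 10, 4, 2] = (0 3 9 6 11 4)(1 7 12 2)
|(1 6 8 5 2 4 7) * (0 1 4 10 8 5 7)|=9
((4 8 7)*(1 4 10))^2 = (1 8 10 4 7) = [0, 8, 2, 3, 7, 5, 6, 1, 10, 9, 4]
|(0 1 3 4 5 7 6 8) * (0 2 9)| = |(0 1 3 4 5 7 6 8 2 9)| = 10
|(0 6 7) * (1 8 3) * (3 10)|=|(0 6 7)(1 8 10 3)|=12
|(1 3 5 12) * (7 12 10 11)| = |(1 3 5 10 11 7 12)| = 7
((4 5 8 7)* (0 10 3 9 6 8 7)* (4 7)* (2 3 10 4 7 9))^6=[8, 1, 2, 3, 0, 4, 9, 5, 6, 7, 10]=(10)(0 8 6 9 7 5 4)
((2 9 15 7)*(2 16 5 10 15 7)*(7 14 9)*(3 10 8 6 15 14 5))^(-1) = [0, 1, 15, 16, 4, 9, 8, 2, 5, 14, 3, 11, 12, 13, 10, 6, 7] = (2 15 6 8 5 9 14 10 3 16 7)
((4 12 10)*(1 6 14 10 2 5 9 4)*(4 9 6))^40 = (14) = [0, 1, 2, 3, 4, 5, 6, 7, 8, 9, 10, 11, 12, 13, 14]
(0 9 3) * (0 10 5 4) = (0 9 3 10 5 4) = [9, 1, 2, 10, 0, 4, 6, 7, 8, 3, 5]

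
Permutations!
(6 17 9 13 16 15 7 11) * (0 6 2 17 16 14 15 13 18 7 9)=(0 6 16 13 14 15 9 18 7 11 2 17)=[6, 1, 17, 3, 4, 5, 16, 11, 8, 18, 10, 2, 12, 14, 15, 9, 13, 0, 7]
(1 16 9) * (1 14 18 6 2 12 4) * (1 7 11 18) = (1 16 9 14)(2 12 4 7 11 18 6) = [0, 16, 12, 3, 7, 5, 2, 11, 8, 14, 10, 18, 4, 13, 1, 15, 9, 17, 6]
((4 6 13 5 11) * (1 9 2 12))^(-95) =[0, 9, 12, 3, 4, 5, 6, 7, 8, 2, 10, 11, 1, 13] =(13)(1 9 2 12)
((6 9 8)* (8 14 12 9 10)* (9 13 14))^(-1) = (6 8 10)(12 14 13) = [0, 1, 2, 3, 4, 5, 8, 7, 10, 9, 6, 11, 14, 12, 13]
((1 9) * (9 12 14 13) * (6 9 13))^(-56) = (1 9 6 14 12) = [0, 9, 2, 3, 4, 5, 14, 7, 8, 6, 10, 11, 1, 13, 12]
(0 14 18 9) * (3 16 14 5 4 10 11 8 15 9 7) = [5, 1, 2, 16, 10, 4, 6, 3, 15, 0, 11, 8, 12, 13, 18, 9, 14, 17, 7] = (0 5 4 10 11 8 15 9)(3 16 14 18 7)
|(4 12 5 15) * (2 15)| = |(2 15 4 12 5)| = 5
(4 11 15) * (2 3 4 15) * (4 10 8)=(15)(2 3 10 8 4 11)=[0, 1, 3, 10, 11, 5, 6, 7, 4, 9, 8, 2, 12, 13, 14, 15]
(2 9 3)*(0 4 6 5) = (0 4 6 5)(2 9 3) = [4, 1, 9, 2, 6, 0, 5, 7, 8, 3]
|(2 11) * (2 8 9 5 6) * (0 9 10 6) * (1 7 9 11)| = |(0 11 8 10 6 2 1 7 9 5)| = 10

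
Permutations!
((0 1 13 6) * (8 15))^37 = (0 1 13 6)(8 15) = [1, 13, 2, 3, 4, 5, 0, 7, 15, 9, 10, 11, 12, 6, 14, 8]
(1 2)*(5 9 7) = (1 2)(5 9 7) = [0, 2, 1, 3, 4, 9, 6, 5, 8, 7]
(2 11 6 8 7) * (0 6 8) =[6, 1, 11, 3, 4, 5, 0, 2, 7, 9, 10, 8] =(0 6)(2 11 8 7)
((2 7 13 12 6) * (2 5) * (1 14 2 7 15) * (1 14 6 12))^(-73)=(1 5 13 6 7)(2 14 15)=[0, 5, 14, 3, 4, 13, 7, 1, 8, 9, 10, 11, 12, 6, 15, 2]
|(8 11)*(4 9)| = 2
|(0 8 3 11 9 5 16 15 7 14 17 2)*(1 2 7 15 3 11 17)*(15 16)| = 13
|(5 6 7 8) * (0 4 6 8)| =|(0 4 6 7)(5 8)| =4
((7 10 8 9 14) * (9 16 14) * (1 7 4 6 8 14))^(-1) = (1 16 8 6 4 14 10 7) = [0, 16, 2, 3, 14, 5, 4, 1, 6, 9, 7, 11, 12, 13, 10, 15, 8]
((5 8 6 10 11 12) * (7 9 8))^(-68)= (5 6)(7 10)(8 12)(9 11)= [0, 1, 2, 3, 4, 6, 5, 10, 12, 11, 7, 9, 8]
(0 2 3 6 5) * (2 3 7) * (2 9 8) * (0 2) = (0 3 6 5 2 7 9 8) = [3, 1, 7, 6, 4, 2, 5, 9, 0, 8]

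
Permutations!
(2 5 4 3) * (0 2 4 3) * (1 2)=[1, 2, 5, 4, 0, 3]=(0 1 2 5 3 4)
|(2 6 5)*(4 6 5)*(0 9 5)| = |(0 9 5 2)(4 6)| = 4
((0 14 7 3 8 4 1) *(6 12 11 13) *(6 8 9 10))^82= (0 9 11 1 3 12 4 7 6 8 14 10 13)= [9, 3, 2, 12, 7, 5, 8, 6, 14, 11, 13, 1, 4, 0, 10]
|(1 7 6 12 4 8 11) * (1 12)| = |(1 7 6)(4 8 11 12)| = 12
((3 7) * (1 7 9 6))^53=(1 9 7 6 3)=[0, 9, 2, 1, 4, 5, 3, 6, 8, 7]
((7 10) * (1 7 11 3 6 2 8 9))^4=(1 3 9 11 8 10 2 7 6)=[0, 3, 7, 9, 4, 5, 1, 6, 10, 11, 2, 8]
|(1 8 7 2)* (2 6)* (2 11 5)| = |(1 8 7 6 11 5 2)| = 7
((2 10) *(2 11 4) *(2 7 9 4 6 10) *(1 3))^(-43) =[0, 3, 2, 1, 9, 5, 11, 4, 8, 7, 6, 10] =(1 3)(4 9 7)(6 11 10)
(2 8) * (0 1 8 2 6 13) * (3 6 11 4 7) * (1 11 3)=(0 11 4 7 1 8 3 6 13)=[11, 8, 2, 6, 7, 5, 13, 1, 3, 9, 10, 4, 12, 0]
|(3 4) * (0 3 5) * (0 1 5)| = 6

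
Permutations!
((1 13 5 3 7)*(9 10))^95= (13)(9 10)= [0, 1, 2, 3, 4, 5, 6, 7, 8, 10, 9, 11, 12, 13]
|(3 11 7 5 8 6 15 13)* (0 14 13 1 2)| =|(0 14 13 3 11 7 5 8 6 15 1 2)| =12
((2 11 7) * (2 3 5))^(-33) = [0, 1, 7, 2, 4, 11, 6, 5, 8, 9, 10, 3] = (2 7 5 11 3)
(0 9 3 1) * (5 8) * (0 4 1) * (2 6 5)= (0 9 3)(1 4)(2 6 5 8)= [9, 4, 6, 0, 1, 8, 5, 7, 2, 3]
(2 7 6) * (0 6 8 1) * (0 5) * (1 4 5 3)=(0 6 2 7 8 4 5)(1 3)=[6, 3, 7, 1, 5, 0, 2, 8, 4]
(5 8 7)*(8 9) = (5 9 8 7) = [0, 1, 2, 3, 4, 9, 6, 5, 7, 8]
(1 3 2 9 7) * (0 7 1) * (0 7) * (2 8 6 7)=(1 3 8 6 7 2 9)=[0, 3, 9, 8, 4, 5, 7, 2, 6, 1]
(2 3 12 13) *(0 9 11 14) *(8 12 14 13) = (0 9 11 13 2 3 14)(8 12) = [9, 1, 3, 14, 4, 5, 6, 7, 12, 11, 10, 13, 8, 2, 0]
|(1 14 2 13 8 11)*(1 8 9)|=|(1 14 2 13 9)(8 11)|=10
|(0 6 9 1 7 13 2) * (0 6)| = 6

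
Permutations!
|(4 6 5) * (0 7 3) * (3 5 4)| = 4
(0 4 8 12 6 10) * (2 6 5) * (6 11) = [4, 1, 11, 3, 8, 2, 10, 7, 12, 9, 0, 6, 5] = (0 4 8 12 5 2 11 6 10)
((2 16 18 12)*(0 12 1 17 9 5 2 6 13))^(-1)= (0 13 6 12)(1 18 16 2 5 9 17)= [13, 18, 5, 3, 4, 9, 12, 7, 8, 17, 10, 11, 0, 6, 14, 15, 2, 1, 16]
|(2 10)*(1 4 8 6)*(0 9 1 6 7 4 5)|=|(0 9 1 5)(2 10)(4 8 7)|=12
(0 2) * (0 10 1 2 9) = [9, 2, 10, 3, 4, 5, 6, 7, 8, 0, 1] = (0 9)(1 2 10)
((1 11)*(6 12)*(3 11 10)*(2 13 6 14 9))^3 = (1 11 3 10)(2 12)(6 9)(13 14) = [0, 11, 12, 10, 4, 5, 9, 7, 8, 6, 1, 3, 2, 14, 13]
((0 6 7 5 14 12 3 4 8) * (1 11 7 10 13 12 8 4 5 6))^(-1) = (0 8 14 5 3 12 13 10 6 7 11 1) = [8, 0, 2, 12, 4, 3, 7, 11, 14, 9, 6, 1, 13, 10, 5]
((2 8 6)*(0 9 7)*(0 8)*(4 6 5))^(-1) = (0 2 6 4 5 8 7 9) = [2, 1, 6, 3, 5, 8, 4, 9, 7, 0]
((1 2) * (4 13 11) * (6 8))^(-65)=(1 2)(4 13 11)(6 8)=[0, 2, 1, 3, 13, 5, 8, 7, 6, 9, 10, 4, 12, 11]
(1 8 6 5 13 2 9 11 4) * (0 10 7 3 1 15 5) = (0 10 7 3 1 8 6)(2 9 11 4 15 5 13) = [10, 8, 9, 1, 15, 13, 0, 3, 6, 11, 7, 4, 12, 2, 14, 5]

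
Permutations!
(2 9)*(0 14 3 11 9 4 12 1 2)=(0 14 3 11 9)(1 2 4 12)=[14, 2, 4, 11, 12, 5, 6, 7, 8, 0, 10, 9, 1, 13, 3]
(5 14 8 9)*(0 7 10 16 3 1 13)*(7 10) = [10, 13, 2, 1, 4, 14, 6, 7, 9, 5, 16, 11, 12, 0, 8, 15, 3] = (0 10 16 3 1 13)(5 14 8 9)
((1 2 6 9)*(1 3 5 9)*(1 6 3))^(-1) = (1 9 5 3 2) = [0, 9, 1, 2, 4, 3, 6, 7, 8, 5]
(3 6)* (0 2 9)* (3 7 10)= (0 2 9)(3 6 7 10)= [2, 1, 9, 6, 4, 5, 7, 10, 8, 0, 3]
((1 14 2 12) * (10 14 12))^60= (14)= [0, 1, 2, 3, 4, 5, 6, 7, 8, 9, 10, 11, 12, 13, 14]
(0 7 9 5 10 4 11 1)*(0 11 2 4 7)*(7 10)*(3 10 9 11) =[0, 3, 4, 10, 2, 7, 6, 11, 8, 5, 9, 1] =(1 3 10 9 5 7 11)(2 4)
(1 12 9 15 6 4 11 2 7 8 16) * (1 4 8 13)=(1 12 9 15 6 8 16 4 11 2 7 13)=[0, 12, 7, 3, 11, 5, 8, 13, 16, 15, 10, 2, 9, 1, 14, 6, 4]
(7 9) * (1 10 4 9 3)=(1 10 4 9 7 3)=[0, 10, 2, 1, 9, 5, 6, 3, 8, 7, 4]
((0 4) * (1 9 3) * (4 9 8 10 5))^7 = (0 4 5 10 8 1 3 9) = [4, 3, 2, 9, 5, 10, 6, 7, 1, 0, 8]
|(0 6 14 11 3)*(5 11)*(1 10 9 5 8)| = |(0 6 14 8 1 10 9 5 11 3)| = 10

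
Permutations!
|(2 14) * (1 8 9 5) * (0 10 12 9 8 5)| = |(0 10 12 9)(1 5)(2 14)| = 4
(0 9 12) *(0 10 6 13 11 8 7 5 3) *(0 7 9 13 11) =(0 13)(3 7 5)(6 11 8 9 12 10) =[13, 1, 2, 7, 4, 3, 11, 5, 9, 12, 6, 8, 10, 0]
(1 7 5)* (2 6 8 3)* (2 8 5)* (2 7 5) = (1 5)(2 6)(3 8) = [0, 5, 6, 8, 4, 1, 2, 7, 3]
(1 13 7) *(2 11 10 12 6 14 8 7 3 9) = (1 13 3 9 2 11 10 12 6 14 8 7) = [0, 13, 11, 9, 4, 5, 14, 1, 7, 2, 12, 10, 6, 3, 8]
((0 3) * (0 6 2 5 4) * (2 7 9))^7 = [4, 1, 9, 0, 5, 2, 3, 6, 8, 7] = (0 4 5 2 9 7 6 3)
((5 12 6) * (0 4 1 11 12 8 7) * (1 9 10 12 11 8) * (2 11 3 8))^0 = (12) = [0, 1, 2, 3, 4, 5, 6, 7, 8, 9, 10, 11, 12]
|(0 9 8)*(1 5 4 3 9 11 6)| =|(0 11 6 1 5 4 3 9 8)| =9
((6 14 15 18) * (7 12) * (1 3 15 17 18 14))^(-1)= [0, 6, 2, 1, 4, 5, 18, 12, 8, 9, 10, 11, 7, 13, 15, 3, 16, 14, 17]= (1 6 18 17 14 15 3)(7 12)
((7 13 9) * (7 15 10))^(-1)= (7 10 15 9 13)= [0, 1, 2, 3, 4, 5, 6, 10, 8, 13, 15, 11, 12, 7, 14, 9]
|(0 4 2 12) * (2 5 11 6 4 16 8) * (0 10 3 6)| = |(0 16 8 2 12 10 3 6 4 5 11)| = 11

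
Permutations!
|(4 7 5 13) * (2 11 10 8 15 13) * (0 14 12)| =|(0 14 12)(2 11 10 8 15 13 4 7 5)| =9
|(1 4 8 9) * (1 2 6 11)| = 7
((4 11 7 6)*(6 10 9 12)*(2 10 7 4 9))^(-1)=(2 10)(4 11)(6 12 9)=[0, 1, 10, 3, 11, 5, 12, 7, 8, 6, 2, 4, 9]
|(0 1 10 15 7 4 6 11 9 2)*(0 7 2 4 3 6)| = 11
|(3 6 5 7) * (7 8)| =5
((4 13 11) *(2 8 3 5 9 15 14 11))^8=[0, 1, 4, 2, 14, 8, 6, 7, 13, 3, 10, 15, 12, 11, 9, 5]=(2 4 14 9 3)(5 8 13 11 15)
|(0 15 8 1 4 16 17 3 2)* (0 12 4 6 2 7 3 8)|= |(0 15)(1 6 2 12 4 16 17 8)(3 7)|= 8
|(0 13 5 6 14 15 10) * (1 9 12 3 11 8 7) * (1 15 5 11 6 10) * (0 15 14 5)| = 24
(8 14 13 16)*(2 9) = (2 9)(8 14 13 16) = [0, 1, 9, 3, 4, 5, 6, 7, 14, 2, 10, 11, 12, 16, 13, 15, 8]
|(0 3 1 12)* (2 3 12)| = 6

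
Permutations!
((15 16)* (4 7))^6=(16)=[0, 1, 2, 3, 4, 5, 6, 7, 8, 9, 10, 11, 12, 13, 14, 15, 16]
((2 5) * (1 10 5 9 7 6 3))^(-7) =[0, 10, 9, 1, 4, 2, 3, 6, 8, 7, 5] =(1 10 5 2 9 7 6 3)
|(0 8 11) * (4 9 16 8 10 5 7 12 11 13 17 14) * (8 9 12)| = 22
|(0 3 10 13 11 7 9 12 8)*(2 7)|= |(0 3 10 13 11 2 7 9 12 8)|= 10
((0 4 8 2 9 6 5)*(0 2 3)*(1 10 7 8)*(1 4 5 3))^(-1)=(0 3 6 9 2 5)(1 8 7 10)=[3, 8, 5, 6, 4, 0, 9, 10, 7, 2, 1]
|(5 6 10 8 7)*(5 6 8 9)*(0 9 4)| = 8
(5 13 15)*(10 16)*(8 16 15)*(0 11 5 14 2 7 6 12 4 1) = (0 11 5 13 8 16 10 15 14 2 7 6 12 4 1) = [11, 0, 7, 3, 1, 13, 12, 6, 16, 9, 15, 5, 4, 8, 2, 14, 10]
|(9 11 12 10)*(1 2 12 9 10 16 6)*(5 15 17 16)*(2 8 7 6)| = 12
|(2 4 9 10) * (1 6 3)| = 12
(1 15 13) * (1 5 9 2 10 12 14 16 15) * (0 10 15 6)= [10, 1, 15, 3, 4, 9, 0, 7, 8, 2, 12, 11, 14, 5, 16, 13, 6]= (0 10 12 14 16 6)(2 15 13 5 9)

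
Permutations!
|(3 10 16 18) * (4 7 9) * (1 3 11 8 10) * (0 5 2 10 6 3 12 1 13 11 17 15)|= |(0 5 2 10 16 18 17 15)(1 12)(3 13 11 8 6)(4 7 9)|= 120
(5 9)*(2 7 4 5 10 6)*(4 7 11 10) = (2 11 10 6)(4 5 9) = [0, 1, 11, 3, 5, 9, 2, 7, 8, 4, 6, 10]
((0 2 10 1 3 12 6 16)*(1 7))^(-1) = (0 16 6 12 3 1 7 10 2) = [16, 7, 0, 1, 4, 5, 12, 10, 8, 9, 2, 11, 3, 13, 14, 15, 6]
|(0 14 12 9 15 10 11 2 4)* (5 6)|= 18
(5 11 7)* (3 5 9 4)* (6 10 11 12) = (3 5 12 6 10 11 7 9 4) = [0, 1, 2, 5, 3, 12, 10, 9, 8, 4, 11, 7, 6]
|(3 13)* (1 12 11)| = 6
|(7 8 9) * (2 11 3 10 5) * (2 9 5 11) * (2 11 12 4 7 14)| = 11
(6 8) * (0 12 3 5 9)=(0 12 3 5 9)(6 8)=[12, 1, 2, 5, 4, 9, 8, 7, 6, 0, 10, 11, 3]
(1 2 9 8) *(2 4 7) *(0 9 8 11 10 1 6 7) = (0 9 11 10 1 4)(2 8 6 7) = [9, 4, 8, 3, 0, 5, 7, 2, 6, 11, 1, 10]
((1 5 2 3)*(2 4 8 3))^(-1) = (1 3 8 4 5) = [0, 3, 2, 8, 5, 1, 6, 7, 4]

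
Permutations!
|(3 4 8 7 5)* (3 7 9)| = |(3 4 8 9)(5 7)| = 4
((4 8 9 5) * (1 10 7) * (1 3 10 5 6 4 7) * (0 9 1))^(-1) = (0 10 3 7 5 1 8 4 6 9) = [10, 8, 2, 7, 6, 1, 9, 5, 4, 0, 3]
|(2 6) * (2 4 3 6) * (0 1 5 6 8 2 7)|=|(0 1 5 6 4 3 8 2 7)|=9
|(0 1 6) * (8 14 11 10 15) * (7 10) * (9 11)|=21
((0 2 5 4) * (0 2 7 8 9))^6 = (0 8)(7 9) = [8, 1, 2, 3, 4, 5, 6, 9, 0, 7]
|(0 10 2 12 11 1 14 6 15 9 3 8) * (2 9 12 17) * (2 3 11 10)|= |(0 2 17 3 8)(1 14 6 15 12 10 9 11)|= 40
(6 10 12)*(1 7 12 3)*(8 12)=(1 7 8 12 6 10 3)=[0, 7, 2, 1, 4, 5, 10, 8, 12, 9, 3, 11, 6]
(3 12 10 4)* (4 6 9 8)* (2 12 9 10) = (2 12)(3 9 8 4)(6 10) = [0, 1, 12, 9, 3, 5, 10, 7, 4, 8, 6, 11, 2]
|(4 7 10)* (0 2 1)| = 3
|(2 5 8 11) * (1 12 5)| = 6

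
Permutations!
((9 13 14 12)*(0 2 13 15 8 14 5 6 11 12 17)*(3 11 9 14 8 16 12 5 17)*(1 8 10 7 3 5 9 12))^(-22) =(0 13)(1 11 8 9 10 15 7 16 3)(2 17)(5 12)(6 14) =[13, 11, 17, 1, 4, 12, 14, 16, 9, 10, 15, 8, 5, 0, 6, 7, 3, 2]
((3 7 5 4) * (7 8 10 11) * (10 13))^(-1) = (3 4 5 7 11 10 13 8) = [0, 1, 2, 4, 5, 7, 6, 11, 3, 9, 13, 10, 12, 8]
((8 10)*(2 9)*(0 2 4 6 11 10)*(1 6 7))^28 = [10, 4, 8, 3, 2, 5, 7, 9, 11, 0, 6, 1] = (0 10 6 7 9)(1 4 2 8 11)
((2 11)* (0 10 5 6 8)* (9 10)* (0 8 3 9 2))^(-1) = (0 11 2)(3 6 5 10 9) = [11, 1, 0, 6, 4, 10, 5, 7, 8, 3, 9, 2]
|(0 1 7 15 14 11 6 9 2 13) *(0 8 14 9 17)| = |(0 1 7 15 9 2 13 8 14 11 6 17)| = 12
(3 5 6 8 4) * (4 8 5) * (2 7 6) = (8)(2 7 6 5)(3 4) = [0, 1, 7, 4, 3, 2, 5, 6, 8]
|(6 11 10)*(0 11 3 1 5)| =7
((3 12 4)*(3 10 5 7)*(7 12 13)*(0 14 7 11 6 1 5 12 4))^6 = [6, 14, 2, 4, 3, 7, 0, 5, 8, 9, 13, 12, 11, 10, 1] = (0 6)(1 14)(3 4)(5 7)(10 13)(11 12)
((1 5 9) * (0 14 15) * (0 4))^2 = (0 15)(1 9 5)(4 14) = [15, 9, 2, 3, 14, 1, 6, 7, 8, 5, 10, 11, 12, 13, 4, 0]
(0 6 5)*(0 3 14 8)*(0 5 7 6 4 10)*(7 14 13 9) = (0 4 10)(3 13 9 7 6 14 8 5) = [4, 1, 2, 13, 10, 3, 14, 6, 5, 7, 0, 11, 12, 9, 8]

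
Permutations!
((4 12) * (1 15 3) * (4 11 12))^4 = (1 15 3) = [0, 15, 2, 1, 4, 5, 6, 7, 8, 9, 10, 11, 12, 13, 14, 3]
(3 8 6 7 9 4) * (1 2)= (1 2)(3 8 6 7 9 4)= [0, 2, 1, 8, 3, 5, 7, 9, 6, 4]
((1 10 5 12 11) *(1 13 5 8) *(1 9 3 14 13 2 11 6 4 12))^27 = (1 9 13 10 3 5 8 14)(2 11) = [0, 9, 11, 5, 4, 8, 6, 7, 14, 13, 3, 2, 12, 10, 1]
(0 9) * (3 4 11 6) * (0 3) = [9, 1, 2, 4, 11, 5, 0, 7, 8, 3, 10, 6] = (0 9 3 4 11 6)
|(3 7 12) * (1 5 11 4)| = 12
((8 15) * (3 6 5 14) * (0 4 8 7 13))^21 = (0 15)(3 6 5 14)(4 7)(8 13) = [15, 1, 2, 6, 7, 14, 5, 4, 13, 9, 10, 11, 12, 8, 3, 0]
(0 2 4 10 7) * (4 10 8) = (0 2 10 7)(4 8) = [2, 1, 10, 3, 8, 5, 6, 0, 4, 9, 7]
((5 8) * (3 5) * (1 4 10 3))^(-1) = (1 8 5 3 10 4) = [0, 8, 2, 10, 1, 3, 6, 7, 5, 9, 4]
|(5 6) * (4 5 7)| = 4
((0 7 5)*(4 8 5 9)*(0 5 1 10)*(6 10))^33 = (0 7 9 4 8 1 6 10) = [7, 6, 2, 3, 8, 5, 10, 9, 1, 4, 0]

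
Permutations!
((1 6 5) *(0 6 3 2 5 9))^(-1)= (0 9 6)(1 5 2 3)= [9, 5, 3, 1, 4, 2, 0, 7, 8, 6]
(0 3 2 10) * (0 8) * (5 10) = (0 3 2 5 10 8) = [3, 1, 5, 2, 4, 10, 6, 7, 0, 9, 8]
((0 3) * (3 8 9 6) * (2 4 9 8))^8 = (0 4 6)(2 9 3) = [4, 1, 9, 2, 6, 5, 0, 7, 8, 3]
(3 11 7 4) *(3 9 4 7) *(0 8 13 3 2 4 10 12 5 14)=(0 8 13 3 11 2 4 9 10 12 5 14)=[8, 1, 4, 11, 9, 14, 6, 7, 13, 10, 12, 2, 5, 3, 0]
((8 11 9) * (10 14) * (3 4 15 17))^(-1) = [0, 1, 2, 17, 3, 5, 6, 7, 9, 11, 14, 8, 12, 13, 10, 4, 16, 15] = (3 17 15 4)(8 9 11)(10 14)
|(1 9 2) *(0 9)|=|(0 9 2 1)|=4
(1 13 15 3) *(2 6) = (1 13 15 3)(2 6) = [0, 13, 6, 1, 4, 5, 2, 7, 8, 9, 10, 11, 12, 15, 14, 3]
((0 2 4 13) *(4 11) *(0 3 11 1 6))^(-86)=[1, 0, 6, 4, 3, 5, 2, 7, 8, 9, 10, 13, 12, 11]=(0 1)(2 6)(3 4)(11 13)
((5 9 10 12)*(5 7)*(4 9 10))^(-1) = (4 9)(5 7 12 10) = [0, 1, 2, 3, 9, 7, 6, 12, 8, 4, 5, 11, 10]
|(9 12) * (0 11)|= 2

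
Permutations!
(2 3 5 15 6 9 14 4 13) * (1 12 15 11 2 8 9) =(1 12 15 6)(2 3 5 11)(4 13 8 9 14) =[0, 12, 3, 5, 13, 11, 1, 7, 9, 14, 10, 2, 15, 8, 4, 6]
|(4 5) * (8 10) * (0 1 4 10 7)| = |(0 1 4 5 10 8 7)| = 7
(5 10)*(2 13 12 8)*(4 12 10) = (2 13 10 5 4 12 8) = [0, 1, 13, 3, 12, 4, 6, 7, 2, 9, 5, 11, 8, 10]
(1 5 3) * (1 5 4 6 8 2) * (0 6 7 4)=[6, 0, 1, 5, 7, 3, 8, 4, 2]=(0 6 8 2 1)(3 5)(4 7)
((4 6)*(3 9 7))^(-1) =(3 7 9)(4 6) =[0, 1, 2, 7, 6, 5, 4, 9, 8, 3]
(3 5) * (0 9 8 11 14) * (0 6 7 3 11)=[9, 1, 2, 5, 4, 11, 7, 3, 0, 8, 10, 14, 12, 13, 6]=(0 9 8)(3 5 11 14 6 7)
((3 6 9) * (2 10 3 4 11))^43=[0, 1, 10, 6, 11, 5, 9, 7, 8, 4, 3, 2]=(2 10 3 6 9 4 11)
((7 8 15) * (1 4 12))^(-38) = (1 4 12)(7 8 15) = [0, 4, 2, 3, 12, 5, 6, 8, 15, 9, 10, 11, 1, 13, 14, 7]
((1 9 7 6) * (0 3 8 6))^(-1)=(0 7 9 1 6 8 3)=[7, 6, 2, 0, 4, 5, 8, 9, 3, 1]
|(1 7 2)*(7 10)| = 4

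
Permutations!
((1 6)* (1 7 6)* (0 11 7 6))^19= [11, 1, 2, 3, 4, 5, 6, 0, 8, 9, 10, 7]= (0 11 7)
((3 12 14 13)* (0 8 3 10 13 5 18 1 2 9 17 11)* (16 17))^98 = (0 1 8 2 3 9 12 16 14 17 5 11 18) = [1, 8, 3, 9, 4, 11, 6, 7, 2, 12, 10, 18, 16, 13, 17, 15, 14, 5, 0]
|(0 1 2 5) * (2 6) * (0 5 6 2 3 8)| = |(0 1 2 6 3 8)| = 6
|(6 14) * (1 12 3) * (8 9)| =|(1 12 3)(6 14)(8 9)| =6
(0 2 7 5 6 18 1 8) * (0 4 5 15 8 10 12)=[2, 10, 7, 3, 5, 6, 18, 15, 4, 9, 12, 11, 0, 13, 14, 8, 16, 17, 1]=(0 2 7 15 8 4 5 6 18 1 10 12)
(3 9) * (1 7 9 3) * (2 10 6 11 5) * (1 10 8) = (1 7 9 10 6 11 5 2 8) = [0, 7, 8, 3, 4, 2, 11, 9, 1, 10, 6, 5]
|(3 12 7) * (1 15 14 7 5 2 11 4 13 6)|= 12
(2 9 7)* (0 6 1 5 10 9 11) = (0 6 1 5 10 9 7 2 11) = [6, 5, 11, 3, 4, 10, 1, 2, 8, 7, 9, 0]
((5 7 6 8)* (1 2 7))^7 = (1 2 7 6 8 5) = [0, 2, 7, 3, 4, 1, 8, 6, 5]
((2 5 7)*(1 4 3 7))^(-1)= (1 5 2 7 3 4)= [0, 5, 7, 4, 1, 2, 6, 3]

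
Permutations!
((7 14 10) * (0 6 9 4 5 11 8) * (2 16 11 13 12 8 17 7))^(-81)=(0 8 12 13 5 4 9 6)(2 17 10 11 14 16 7)=[8, 1, 17, 3, 9, 4, 0, 2, 12, 6, 11, 14, 13, 5, 16, 15, 7, 10]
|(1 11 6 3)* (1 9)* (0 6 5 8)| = |(0 6 3 9 1 11 5 8)| = 8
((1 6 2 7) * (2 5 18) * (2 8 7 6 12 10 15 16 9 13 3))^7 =(1 3)(2 12)(5 15)(6 10)(7 13)(8 9)(16 18) =[0, 3, 12, 1, 4, 15, 10, 13, 9, 8, 6, 11, 2, 7, 14, 5, 18, 17, 16]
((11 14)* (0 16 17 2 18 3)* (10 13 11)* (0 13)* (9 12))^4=(0 18 14 17 13)(2 11 16 3 10)=[18, 1, 11, 10, 4, 5, 6, 7, 8, 9, 2, 16, 12, 0, 17, 15, 3, 13, 14]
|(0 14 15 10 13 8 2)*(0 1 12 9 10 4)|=28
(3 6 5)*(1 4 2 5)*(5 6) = (1 4 2 6)(3 5) = [0, 4, 6, 5, 2, 3, 1]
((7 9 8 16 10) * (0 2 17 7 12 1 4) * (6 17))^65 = [9, 17, 8, 3, 7, 5, 16, 12, 4, 1, 2, 11, 6, 13, 14, 15, 0, 10] = (0 9 1 17 10 2 8 4 7 12 6 16)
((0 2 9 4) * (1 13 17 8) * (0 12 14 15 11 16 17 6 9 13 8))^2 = [13, 1, 6, 3, 14, 5, 4, 7, 8, 12, 10, 17, 15, 9, 11, 16, 0, 2] = (0 13 9 12 15 16)(2 6 4 14 11 17)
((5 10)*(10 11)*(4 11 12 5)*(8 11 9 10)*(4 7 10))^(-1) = (4 9)(5 12)(7 10)(8 11) = [0, 1, 2, 3, 9, 12, 6, 10, 11, 4, 7, 8, 5]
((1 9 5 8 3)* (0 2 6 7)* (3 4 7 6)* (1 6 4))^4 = (9)(0 4 3)(2 7 6) = [4, 1, 7, 0, 3, 5, 2, 6, 8, 9]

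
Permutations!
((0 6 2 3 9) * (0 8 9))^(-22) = [2, 1, 0, 6, 4, 5, 3, 7, 8, 9] = (9)(0 2)(3 6)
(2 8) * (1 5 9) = (1 5 9)(2 8) = [0, 5, 8, 3, 4, 9, 6, 7, 2, 1]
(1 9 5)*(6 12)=(1 9 5)(6 12)=[0, 9, 2, 3, 4, 1, 12, 7, 8, 5, 10, 11, 6]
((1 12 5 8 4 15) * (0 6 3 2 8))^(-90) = (15) = [0, 1, 2, 3, 4, 5, 6, 7, 8, 9, 10, 11, 12, 13, 14, 15]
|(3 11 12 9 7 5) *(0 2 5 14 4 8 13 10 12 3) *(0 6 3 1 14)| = 15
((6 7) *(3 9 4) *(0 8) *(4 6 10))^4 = (3 10 6)(4 7 9) = [0, 1, 2, 10, 7, 5, 3, 9, 8, 4, 6]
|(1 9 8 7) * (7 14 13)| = 6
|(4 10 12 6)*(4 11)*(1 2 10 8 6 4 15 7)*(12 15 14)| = 30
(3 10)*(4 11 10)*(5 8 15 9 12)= [0, 1, 2, 4, 11, 8, 6, 7, 15, 12, 3, 10, 5, 13, 14, 9]= (3 4 11 10)(5 8 15 9 12)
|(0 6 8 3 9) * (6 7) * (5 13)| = |(0 7 6 8 3 9)(5 13)| = 6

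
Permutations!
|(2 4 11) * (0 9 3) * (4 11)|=|(0 9 3)(2 11)|=6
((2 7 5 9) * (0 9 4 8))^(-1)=[8, 1, 9, 3, 5, 7, 6, 2, 4, 0]=(0 8 4 5 7 2 9)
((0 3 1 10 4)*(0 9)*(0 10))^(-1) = (0 1 3)(4 10 9) = [1, 3, 2, 0, 10, 5, 6, 7, 8, 4, 9]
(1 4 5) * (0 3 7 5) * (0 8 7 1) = [3, 4, 2, 1, 8, 0, 6, 5, 7] = (0 3 1 4 8 7 5)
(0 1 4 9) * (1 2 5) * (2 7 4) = (0 7 4 9)(1 2 5) = [7, 2, 5, 3, 9, 1, 6, 4, 8, 0]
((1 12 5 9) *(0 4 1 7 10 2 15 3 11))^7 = (0 10 1 15 5 11 7 4 2 12 3 9) = [10, 15, 12, 9, 2, 11, 6, 4, 8, 0, 1, 7, 3, 13, 14, 5]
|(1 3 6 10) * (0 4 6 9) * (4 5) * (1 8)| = 9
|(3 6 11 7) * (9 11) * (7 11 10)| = |(11)(3 6 9 10 7)| = 5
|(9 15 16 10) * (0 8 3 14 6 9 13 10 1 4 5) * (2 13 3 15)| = 7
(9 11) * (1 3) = (1 3)(9 11) = [0, 3, 2, 1, 4, 5, 6, 7, 8, 11, 10, 9]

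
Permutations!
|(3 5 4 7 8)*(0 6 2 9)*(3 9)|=9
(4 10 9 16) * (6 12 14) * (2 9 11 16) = (2 9)(4 10 11 16)(6 12 14) = [0, 1, 9, 3, 10, 5, 12, 7, 8, 2, 11, 16, 14, 13, 6, 15, 4]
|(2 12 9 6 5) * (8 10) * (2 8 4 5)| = 4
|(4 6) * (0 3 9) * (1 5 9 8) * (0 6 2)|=|(0 3 8 1 5 9 6 4 2)|=9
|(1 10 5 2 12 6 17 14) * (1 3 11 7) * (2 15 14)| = 8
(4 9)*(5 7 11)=(4 9)(5 7 11)=[0, 1, 2, 3, 9, 7, 6, 11, 8, 4, 10, 5]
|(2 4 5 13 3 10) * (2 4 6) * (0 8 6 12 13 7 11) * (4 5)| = |(0 8 6 2 12 13 3 10 5 7 11)| = 11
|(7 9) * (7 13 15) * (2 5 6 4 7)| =|(2 5 6 4 7 9 13 15)| =8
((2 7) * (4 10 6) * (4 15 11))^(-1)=[0, 1, 7, 3, 11, 5, 10, 2, 8, 9, 4, 15, 12, 13, 14, 6]=(2 7)(4 11 15 6 10)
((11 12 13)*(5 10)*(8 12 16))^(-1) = [0, 1, 2, 3, 4, 10, 6, 7, 16, 9, 5, 13, 8, 12, 14, 15, 11] = (5 10)(8 16 11 13 12)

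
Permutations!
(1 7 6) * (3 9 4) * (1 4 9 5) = (9)(1 7 6 4 3 5) = [0, 7, 2, 5, 3, 1, 4, 6, 8, 9]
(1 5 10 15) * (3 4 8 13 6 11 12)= (1 5 10 15)(3 4 8 13 6 11 12)= [0, 5, 2, 4, 8, 10, 11, 7, 13, 9, 15, 12, 3, 6, 14, 1]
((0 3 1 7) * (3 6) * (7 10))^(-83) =(0 6 3 1 10 7) =[6, 10, 2, 1, 4, 5, 3, 0, 8, 9, 7]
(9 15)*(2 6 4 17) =(2 6 4 17)(9 15) =[0, 1, 6, 3, 17, 5, 4, 7, 8, 15, 10, 11, 12, 13, 14, 9, 16, 2]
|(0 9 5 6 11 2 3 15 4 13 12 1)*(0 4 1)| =|(0 9 5 6 11 2 3 15 1 4 13 12)| =12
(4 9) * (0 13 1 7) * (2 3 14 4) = [13, 7, 3, 14, 9, 5, 6, 0, 8, 2, 10, 11, 12, 1, 4] = (0 13 1 7)(2 3 14 4 9)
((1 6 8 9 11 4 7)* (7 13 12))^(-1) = (1 7 12 13 4 11 9 8 6) = [0, 7, 2, 3, 11, 5, 1, 12, 6, 8, 10, 9, 13, 4]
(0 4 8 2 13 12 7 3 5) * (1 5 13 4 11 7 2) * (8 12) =(0 11 7 3 13 8 1 5)(2 4 12) =[11, 5, 4, 13, 12, 0, 6, 3, 1, 9, 10, 7, 2, 8]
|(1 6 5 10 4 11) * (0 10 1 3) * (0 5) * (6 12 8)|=10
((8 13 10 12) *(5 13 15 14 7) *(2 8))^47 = (2 15 7 13 12 8 14 5 10) = [0, 1, 15, 3, 4, 10, 6, 13, 14, 9, 2, 11, 8, 12, 5, 7]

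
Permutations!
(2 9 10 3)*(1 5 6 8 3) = (1 5 6 8 3 2 9 10) = [0, 5, 9, 2, 4, 6, 8, 7, 3, 10, 1]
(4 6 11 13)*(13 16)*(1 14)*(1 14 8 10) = (1 8 10)(4 6 11 16 13) = [0, 8, 2, 3, 6, 5, 11, 7, 10, 9, 1, 16, 12, 4, 14, 15, 13]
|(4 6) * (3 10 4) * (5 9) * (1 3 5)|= |(1 3 10 4 6 5 9)|= 7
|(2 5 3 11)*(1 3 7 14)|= 7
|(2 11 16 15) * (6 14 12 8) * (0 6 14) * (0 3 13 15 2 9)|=|(0 6 3 13 15 9)(2 11 16)(8 14 12)|=6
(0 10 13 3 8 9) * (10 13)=(0 13 3 8 9)=[13, 1, 2, 8, 4, 5, 6, 7, 9, 0, 10, 11, 12, 3]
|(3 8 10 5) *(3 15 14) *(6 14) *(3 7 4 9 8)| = 9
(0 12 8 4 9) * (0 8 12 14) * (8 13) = (0 14)(4 9 13 8) = [14, 1, 2, 3, 9, 5, 6, 7, 4, 13, 10, 11, 12, 8, 0]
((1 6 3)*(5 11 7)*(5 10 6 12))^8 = (12) = [0, 1, 2, 3, 4, 5, 6, 7, 8, 9, 10, 11, 12]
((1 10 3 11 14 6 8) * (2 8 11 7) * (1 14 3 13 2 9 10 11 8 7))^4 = [0, 11, 13, 1, 4, 5, 8, 2, 14, 7, 9, 3, 12, 10, 6] = (1 11 3)(2 13 10 9 7)(6 8 14)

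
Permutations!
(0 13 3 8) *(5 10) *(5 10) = (0 13 3 8) = [13, 1, 2, 8, 4, 5, 6, 7, 0, 9, 10, 11, 12, 3]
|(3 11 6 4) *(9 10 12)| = |(3 11 6 4)(9 10 12)| = 12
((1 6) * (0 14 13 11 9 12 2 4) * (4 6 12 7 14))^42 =[0, 2, 1, 3, 4, 5, 12, 13, 8, 14, 10, 7, 6, 9, 11] =(1 2)(6 12)(7 13 9 14 11)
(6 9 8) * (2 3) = (2 3)(6 9 8) = [0, 1, 3, 2, 4, 5, 9, 7, 6, 8]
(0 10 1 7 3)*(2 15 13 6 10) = [2, 7, 15, 0, 4, 5, 10, 3, 8, 9, 1, 11, 12, 6, 14, 13] = (0 2 15 13 6 10 1 7 3)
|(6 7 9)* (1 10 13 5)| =12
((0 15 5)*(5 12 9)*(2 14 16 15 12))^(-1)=[5, 1, 15, 3, 4, 9, 6, 7, 8, 12, 10, 11, 0, 13, 2, 16, 14]=(0 5 9 12)(2 15 16 14)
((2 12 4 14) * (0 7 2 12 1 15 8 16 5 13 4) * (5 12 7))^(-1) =(0 12 16 8 15 1 2 7 14 4 13 5) =[12, 2, 7, 3, 13, 0, 6, 14, 15, 9, 10, 11, 16, 5, 4, 1, 8]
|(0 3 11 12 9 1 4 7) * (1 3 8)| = |(0 8 1 4 7)(3 11 12 9)| = 20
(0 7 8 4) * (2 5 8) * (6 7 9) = [9, 1, 5, 3, 0, 8, 7, 2, 4, 6] = (0 9 6 7 2 5 8 4)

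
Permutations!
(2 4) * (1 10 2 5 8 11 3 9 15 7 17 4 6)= (1 10 2 6)(3 9 15 7 17 4 5 8 11)= [0, 10, 6, 9, 5, 8, 1, 17, 11, 15, 2, 3, 12, 13, 14, 7, 16, 4]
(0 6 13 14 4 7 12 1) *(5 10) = (0 6 13 14 4 7 12 1)(5 10) = [6, 0, 2, 3, 7, 10, 13, 12, 8, 9, 5, 11, 1, 14, 4]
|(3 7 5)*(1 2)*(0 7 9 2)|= 7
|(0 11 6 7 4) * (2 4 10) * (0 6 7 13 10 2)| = |(0 11 7 2 4 6 13 10)| = 8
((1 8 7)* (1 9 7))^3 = (1 8)(7 9) = [0, 8, 2, 3, 4, 5, 6, 9, 1, 7]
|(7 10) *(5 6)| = |(5 6)(7 10)| = 2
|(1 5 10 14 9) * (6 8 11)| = |(1 5 10 14 9)(6 8 11)| = 15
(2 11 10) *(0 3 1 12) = (0 3 1 12)(2 11 10) = [3, 12, 11, 1, 4, 5, 6, 7, 8, 9, 2, 10, 0]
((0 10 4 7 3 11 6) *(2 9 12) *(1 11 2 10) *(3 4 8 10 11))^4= (0 9)(1 12)(2 6)(3 11)= [9, 12, 6, 11, 4, 5, 2, 7, 8, 0, 10, 3, 1]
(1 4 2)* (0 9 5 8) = (0 9 5 8)(1 4 2) = [9, 4, 1, 3, 2, 8, 6, 7, 0, 5]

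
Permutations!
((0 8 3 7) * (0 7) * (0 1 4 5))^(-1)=(0 5 4 1 3 8)=[5, 3, 2, 8, 1, 4, 6, 7, 0]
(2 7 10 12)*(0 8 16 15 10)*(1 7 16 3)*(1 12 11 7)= (0 8 3 12 2 16 15 10 11 7)= [8, 1, 16, 12, 4, 5, 6, 0, 3, 9, 11, 7, 2, 13, 14, 10, 15]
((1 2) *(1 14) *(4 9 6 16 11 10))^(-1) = [0, 14, 1, 3, 10, 5, 9, 7, 8, 4, 11, 16, 12, 13, 2, 15, 6] = (1 14 2)(4 10 11 16 6 9)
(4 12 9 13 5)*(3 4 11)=(3 4 12 9 13 5 11)=[0, 1, 2, 4, 12, 11, 6, 7, 8, 13, 10, 3, 9, 5]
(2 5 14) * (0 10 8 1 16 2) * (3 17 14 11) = (0 10 8 1 16 2 5 11 3 17 14) = [10, 16, 5, 17, 4, 11, 6, 7, 1, 9, 8, 3, 12, 13, 0, 15, 2, 14]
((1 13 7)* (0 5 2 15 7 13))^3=(0 15)(1 2)(5 7)=[15, 2, 1, 3, 4, 7, 6, 5, 8, 9, 10, 11, 12, 13, 14, 0]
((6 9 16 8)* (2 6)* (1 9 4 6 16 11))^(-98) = (1 9 11)(2 16 8) = [0, 9, 16, 3, 4, 5, 6, 7, 2, 11, 10, 1, 12, 13, 14, 15, 8]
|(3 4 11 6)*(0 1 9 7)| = 4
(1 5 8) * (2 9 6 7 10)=(1 5 8)(2 9 6 7 10)=[0, 5, 9, 3, 4, 8, 7, 10, 1, 6, 2]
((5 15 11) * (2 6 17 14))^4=(17)(5 15 11)=[0, 1, 2, 3, 4, 15, 6, 7, 8, 9, 10, 5, 12, 13, 14, 11, 16, 17]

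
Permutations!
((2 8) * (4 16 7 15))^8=(16)=[0, 1, 2, 3, 4, 5, 6, 7, 8, 9, 10, 11, 12, 13, 14, 15, 16]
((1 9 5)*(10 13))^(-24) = (13) = [0, 1, 2, 3, 4, 5, 6, 7, 8, 9, 10, 11, 12, 13]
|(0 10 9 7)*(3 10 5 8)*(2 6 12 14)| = |(0 5 8 3 10 9 7)(2 6 12 14)| = 28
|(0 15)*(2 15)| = |(0 2 15)| = 3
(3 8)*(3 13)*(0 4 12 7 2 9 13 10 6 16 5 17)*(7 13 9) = (0 4 12 13 3 8 10 6 16 5 17)(2 7) = [4, 1, 7, 8, 12, 17, 16, 2, 10, 9, 6, 11, 13, 3, 14, 15, 5, 0]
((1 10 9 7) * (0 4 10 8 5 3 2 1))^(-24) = (0 4 10 9 7)(1 8 5 3 2) = [4, 8, 1, 2, 10, 3, 6, 0, 5, 7, 9]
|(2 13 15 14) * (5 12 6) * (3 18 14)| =|(2 13 15 3 18 14)(5 12 6)| =6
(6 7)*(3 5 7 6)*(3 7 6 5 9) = [0, 1, 2, 9, 4, 6, 5, 7, 8, 3] = (3 9)(5 6)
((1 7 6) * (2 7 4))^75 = (7) = [0, 1, 2, 3, 4, 5, 6, 7]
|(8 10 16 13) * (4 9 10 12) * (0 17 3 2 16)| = |(0 17 3 2 16 13 8 12 4 9 10)| = 11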